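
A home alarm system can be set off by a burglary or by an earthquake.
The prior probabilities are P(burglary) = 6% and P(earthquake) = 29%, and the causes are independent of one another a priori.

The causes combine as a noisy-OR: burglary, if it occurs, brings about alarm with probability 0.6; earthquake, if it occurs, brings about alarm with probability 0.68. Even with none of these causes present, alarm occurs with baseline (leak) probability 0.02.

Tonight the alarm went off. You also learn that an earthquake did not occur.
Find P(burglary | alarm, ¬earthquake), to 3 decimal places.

Under noisy-OR, P(alarm | causes) = 1 − (1−0.02)·∏(1−qᵢ) over the active causes.
By total probability over both values of burglary:
  P(alarm | ¬earthquake) = 0.02*0.94 + 0.608*0.06
        = 0.018800 + 0.036480 = 0.055280
Keeping only the burglary-present terms gives 0.036480, so
  P(burglary | alarm, ¬earthquake) = 0.036480 / 0.055280 ≈ 0.660

P(burglary | alarm, ¬earthquake) ≈ 0.660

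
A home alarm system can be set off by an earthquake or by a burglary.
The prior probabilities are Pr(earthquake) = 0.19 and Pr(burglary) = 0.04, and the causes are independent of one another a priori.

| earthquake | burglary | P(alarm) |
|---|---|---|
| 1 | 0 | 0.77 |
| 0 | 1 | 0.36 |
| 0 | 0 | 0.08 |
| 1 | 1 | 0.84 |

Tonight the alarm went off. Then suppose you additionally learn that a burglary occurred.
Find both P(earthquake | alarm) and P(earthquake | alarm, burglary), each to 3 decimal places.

P(earthquake | alarm) ≈ 0.665; P(earthquake | alarm, burglary) ≈ 0.354

For the numerator, keep only earthquake=true terms: 0.140448 + 0.006384 = 0.146832
Normalizer over all consistent configurations: 0.08*0.81*0.96 + 0.36*0.81*0.04 + 0.77*0.19*0.96 + 0.84*0.19*0.04 = 0.220704
P(earthquake | alarm) = 0.146832/0.220704 ≈ 0.665

Now also conditioning on burglary=true:
By total probability over both values of earthquake:
  P(alarm | burglary) = 0.36×0.81 + 0.84×0.19
        = 0.291600 + 0.159600 = 0.451200
Configurations with earthquake contribute 0.159600, so
  P(earthquake | alarm, burglary) = 0.159600 / 0.451200 ≈ 0.354
Conditioning on burglary lowers the posterior on earthquake: the classic explaining-away effect in a common-effect structure.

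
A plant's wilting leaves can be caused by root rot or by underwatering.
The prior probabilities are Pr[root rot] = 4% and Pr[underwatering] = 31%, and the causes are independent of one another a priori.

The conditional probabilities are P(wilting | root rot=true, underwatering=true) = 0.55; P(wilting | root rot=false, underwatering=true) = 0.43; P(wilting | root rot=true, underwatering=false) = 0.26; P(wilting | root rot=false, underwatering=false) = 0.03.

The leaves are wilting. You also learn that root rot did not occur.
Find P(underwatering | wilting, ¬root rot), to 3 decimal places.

P(underwatering | wilting, ¬root rot) ≈ 0.866

P(wilting | ¬root rot) = 0.03×0.69 + 0.43×0.31 = 0.020700 + 0.133300 = 0.154000
Of this, 0.133300 comes from 0.43×0.31 (the underwatering=true cases).
So P(underwatering | wilting, ¬root rot) = 0.133300/0.154000 ≈ 0.866.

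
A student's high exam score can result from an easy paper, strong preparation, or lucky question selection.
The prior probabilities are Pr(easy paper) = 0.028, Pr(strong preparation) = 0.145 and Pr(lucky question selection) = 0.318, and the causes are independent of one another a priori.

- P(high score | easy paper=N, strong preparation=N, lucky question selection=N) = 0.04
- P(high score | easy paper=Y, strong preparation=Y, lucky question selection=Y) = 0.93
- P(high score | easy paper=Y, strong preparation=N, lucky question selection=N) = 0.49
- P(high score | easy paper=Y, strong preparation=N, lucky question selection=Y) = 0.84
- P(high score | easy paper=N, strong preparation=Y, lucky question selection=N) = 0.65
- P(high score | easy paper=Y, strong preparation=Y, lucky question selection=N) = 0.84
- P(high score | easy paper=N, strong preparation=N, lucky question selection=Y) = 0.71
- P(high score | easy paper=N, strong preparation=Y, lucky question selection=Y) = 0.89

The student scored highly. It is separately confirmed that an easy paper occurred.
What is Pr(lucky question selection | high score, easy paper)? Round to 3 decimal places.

Pr(lucky question selection | high score, easy paper) ≈ 0.424

P(high score | easy paper) = 0.49×0.855×0.682 + 0.84×0.855×0.318 + 0.84×0.145×0.682 + 0.93×0.145×0.318 = 0.285724 + 0.228388 + 0.083068 + 0.042882 = 0.640062
Restricting to configurations with lucky question selection present: 0.228388 + 0.042882 = 0.271270.
So P(lucky question selection | high score, easy paper) = 0.271270/0.640062 ≈ 0.424.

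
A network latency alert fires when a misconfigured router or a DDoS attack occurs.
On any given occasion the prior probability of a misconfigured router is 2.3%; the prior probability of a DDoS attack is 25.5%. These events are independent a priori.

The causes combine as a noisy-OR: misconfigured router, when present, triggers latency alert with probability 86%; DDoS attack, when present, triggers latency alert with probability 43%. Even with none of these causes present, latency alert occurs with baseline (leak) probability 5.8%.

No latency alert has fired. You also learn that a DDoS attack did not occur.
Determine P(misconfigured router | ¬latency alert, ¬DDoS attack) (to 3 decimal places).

P(misconfigured router | ¬latency alert, ¬DDoS attack) ≈ 0.003

Under noisy-OR, P(latency alert | causes) = 1 − (1−0.058)·∏(1−qᵢ) over the active causes.
Sum P(¬latency alert|·) weighted by the priors over both values of misconfigured router:
  P(¬latency alert | ¬DDoS attack) = 0.942*0.977 + 0.13188*0.023
        = 0.920334 + 0.003033 = 0.923367
Configurations with misconfigured router contribute 0.003033, so
  P(misconfigured router | ¬latency alert, ¬DDoS attack) = 0.003033 / 0.923367 ≈ 0.003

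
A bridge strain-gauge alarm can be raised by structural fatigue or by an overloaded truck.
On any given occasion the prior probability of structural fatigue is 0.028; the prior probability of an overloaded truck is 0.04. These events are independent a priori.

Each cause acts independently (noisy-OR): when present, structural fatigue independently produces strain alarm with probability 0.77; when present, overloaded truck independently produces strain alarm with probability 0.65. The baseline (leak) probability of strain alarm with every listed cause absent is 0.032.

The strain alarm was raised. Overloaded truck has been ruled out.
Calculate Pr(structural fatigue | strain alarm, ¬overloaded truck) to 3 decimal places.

Pr(structural fatigue | strain alarm, ¬overloaded truck) ≈ 0.412

Under noisy-OR, P(strain alarm | causes) = 1 − (1−0.032)·∏(1−qᵢ) over the active causes.
P(strain alarm | ¬overloaded truck) = 0.032×0.972 + 0.77736×0.028 = 0.031104 + 0.021766 = 0.052870
Restricting to configurations with structural fatigue present: 0.77736×0.028 = 0.021766.
Hence the posterior is 0.021766/0.052870 ≈ 0.412.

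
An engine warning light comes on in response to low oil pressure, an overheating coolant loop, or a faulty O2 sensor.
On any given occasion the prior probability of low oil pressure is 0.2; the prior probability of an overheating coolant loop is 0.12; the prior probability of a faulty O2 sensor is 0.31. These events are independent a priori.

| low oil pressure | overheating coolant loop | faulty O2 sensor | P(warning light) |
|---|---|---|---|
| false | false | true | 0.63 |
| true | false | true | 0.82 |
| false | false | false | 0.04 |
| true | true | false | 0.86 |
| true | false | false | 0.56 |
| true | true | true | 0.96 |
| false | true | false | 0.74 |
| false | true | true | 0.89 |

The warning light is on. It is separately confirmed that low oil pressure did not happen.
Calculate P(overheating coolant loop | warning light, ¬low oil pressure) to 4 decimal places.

P(overheating coolant loop | warning light, ¬low oil pressure) ≈ 0.3249

For the numerator, keep only overheating coolant loop=true terms: 0.061272 + 0.033108 = 0.094380
The normalizing constant is 0.04×0.88×0.69 + 0.63×0.88×0.31 + 0.74×0.12×0.69 + 0.89×0.12×0.31 = 0.290532
P(overheating coolant loop | warning light, ¬low oil pressure) = 0.094380/0.290532 ≈ 0.3249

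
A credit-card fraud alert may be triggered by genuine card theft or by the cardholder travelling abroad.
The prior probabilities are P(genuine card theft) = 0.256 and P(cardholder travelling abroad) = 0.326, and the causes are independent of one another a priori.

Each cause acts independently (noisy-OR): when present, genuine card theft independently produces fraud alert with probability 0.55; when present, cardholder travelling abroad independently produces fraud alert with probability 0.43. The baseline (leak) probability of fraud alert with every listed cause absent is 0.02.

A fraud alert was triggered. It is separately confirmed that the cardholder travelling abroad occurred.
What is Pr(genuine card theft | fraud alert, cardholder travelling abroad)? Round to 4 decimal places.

Under noisy-OR, P(fraud alert | causes) = 1 − (1−0.02)·∏(1−qᵢ) over the active causes.
P(fraud alert | cardholder travelling abroad) = 0.4414·0.744 + 0.74863·0.256 = 0.328402 + 0.191649 = 0.520051
The genuine card theft-present share is 0.74863·0.256 = 0.191649.
Hence the posterior is 0.191649/0.520051 ≈ 0.3685.

Pr(genuine card theft | fraud alert, cardholder travelling abroad) ≈ 0.3685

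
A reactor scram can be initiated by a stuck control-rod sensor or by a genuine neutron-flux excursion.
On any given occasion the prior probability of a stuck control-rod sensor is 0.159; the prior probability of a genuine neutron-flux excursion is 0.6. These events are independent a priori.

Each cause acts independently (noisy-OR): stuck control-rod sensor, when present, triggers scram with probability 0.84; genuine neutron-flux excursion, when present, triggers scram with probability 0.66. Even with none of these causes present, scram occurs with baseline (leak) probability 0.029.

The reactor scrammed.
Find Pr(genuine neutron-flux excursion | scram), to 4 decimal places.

Pr(genuine neutron-flux excursion | scram) ≈ 0.8709

Under noisy-OR, P(scram | causes) = 1 − (1−0.029)·∏(1−qᵢ) over the active causes.
By total probability over the 4 (stuck control-rod sensor, genuine neutron-flux excursion) configurations:
  P(scram) = 0.029*0.841*0.4 + 0.66986*0.841*0.6 + 0.84464*0.159*0.4 + 0.947178*0.159*0.6
        = 0.009756 + 0.338011 + 0.053719 + 0.090361 = 0.491847
Keeping only the genuine neutron-flux excursion-present terms gives 0.428372, so
  P(genuine neutron-flux excursion | scram) = 0.428372 / 0.491847 ≈ 0.8709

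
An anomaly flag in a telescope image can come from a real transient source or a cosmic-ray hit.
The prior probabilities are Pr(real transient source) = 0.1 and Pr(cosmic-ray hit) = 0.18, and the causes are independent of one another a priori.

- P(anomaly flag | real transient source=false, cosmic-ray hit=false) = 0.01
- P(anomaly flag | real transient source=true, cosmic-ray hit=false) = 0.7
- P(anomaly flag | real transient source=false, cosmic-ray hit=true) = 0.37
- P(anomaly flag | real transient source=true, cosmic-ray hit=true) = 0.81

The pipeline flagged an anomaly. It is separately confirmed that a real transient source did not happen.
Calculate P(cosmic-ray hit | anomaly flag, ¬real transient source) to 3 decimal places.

Numerator (weight on configurations with cosmic-ray hit): 0.37×0.18 = 0.066600
Denominator P(anomaly flag | ¬real transient source): 0.01×0.82 + 0.37×0.18 = 0.074800
P(cosmic-ray hit | anomaly flag, ¬real transient source) = 0.066600/0.074800 ≈ 0.890

P(cosmic-ray hit | anomaly flag, ¬real transient source) ≈ 0.890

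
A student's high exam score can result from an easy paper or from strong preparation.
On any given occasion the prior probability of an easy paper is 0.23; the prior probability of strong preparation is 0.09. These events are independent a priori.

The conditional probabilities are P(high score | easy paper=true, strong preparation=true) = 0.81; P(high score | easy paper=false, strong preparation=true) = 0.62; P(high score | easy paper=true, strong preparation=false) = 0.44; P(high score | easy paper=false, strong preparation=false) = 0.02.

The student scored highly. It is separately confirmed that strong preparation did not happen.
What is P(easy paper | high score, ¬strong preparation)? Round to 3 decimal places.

P(high score | ¬strong preparation) = 0.02*0.77 + 0.44*0.23 = 0.015400 + 0.101200 = 0.116600
Restricting to configurations with easy paper present: 0.44*0.23 = 0.101200.
P(easy paper | high score, ¬strong preparation) = 0.101200 / 0.116600 ≈ 0.868

P(easy paper | high score, ¬strong preparation) ≈ 0.868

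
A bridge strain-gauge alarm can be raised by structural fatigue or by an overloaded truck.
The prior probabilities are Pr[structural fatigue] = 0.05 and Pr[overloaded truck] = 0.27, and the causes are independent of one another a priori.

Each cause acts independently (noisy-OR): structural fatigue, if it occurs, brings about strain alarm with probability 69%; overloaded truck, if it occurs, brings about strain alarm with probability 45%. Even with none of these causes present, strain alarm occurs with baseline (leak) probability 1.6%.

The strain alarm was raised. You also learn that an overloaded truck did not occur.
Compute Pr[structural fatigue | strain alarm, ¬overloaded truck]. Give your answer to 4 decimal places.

Under noisy-OR, P(strain alarm | causes) = 1 − (1−0.016)·∏(1−qᵢ) over the active causes.
For the numerator, keep only structural fatigue=true terms: 0.69496·0.05 = 0.034748
Denominator P(strain alarm | ¬overloaded truck): 0.016·0.95 + 0.69496·0.05 = 0.049948
Posterior = 0.034748 / 0.049948 ≈ 0.6957

Pr[structural fatigue | strain alarm, ¬overloaded truck] ≈ 0.6957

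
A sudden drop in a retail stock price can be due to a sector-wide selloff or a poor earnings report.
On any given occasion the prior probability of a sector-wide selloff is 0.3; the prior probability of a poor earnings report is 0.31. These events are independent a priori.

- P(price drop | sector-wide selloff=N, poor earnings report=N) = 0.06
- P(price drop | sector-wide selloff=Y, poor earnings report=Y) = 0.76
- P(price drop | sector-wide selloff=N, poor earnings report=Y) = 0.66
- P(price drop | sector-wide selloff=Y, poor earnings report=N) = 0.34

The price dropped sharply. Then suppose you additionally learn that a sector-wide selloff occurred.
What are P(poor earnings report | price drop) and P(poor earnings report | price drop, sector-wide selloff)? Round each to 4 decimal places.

P(price drop) = 0.06×0.7×0.69 + 0.66×0.7×0.31 + 0.34×0.3×0.69 + 0.76×0.3×0.31 = 0.028980 + 0.143220 + 0.070380 + 0.070680 = 0.313260
Of this, 0.213900 comes from 0.143220 + 0.070680 (the poor earnings report=true cases).
Hence the posterior is 0.213900/0.313260 ≈ 0.6828.

With the extra evidence:
P(price drop | sector-wide selloff) = 0.34*0.69 + 0.76*0.31 = 0.234600 + 0.235600 = 0.470200
Restricting to configurations with poor earnings report present: 0.76*0.31 = 0.235600.
So P(poor earnings report | price drop, sector-wide selloff) = 0.235600/0.470200 ≈ 0.5011.

P(poor earnings report | price drop) ≈ 0.6828; P(poor earnings report | price drop, sector-wide selloff) ≈ 0.5011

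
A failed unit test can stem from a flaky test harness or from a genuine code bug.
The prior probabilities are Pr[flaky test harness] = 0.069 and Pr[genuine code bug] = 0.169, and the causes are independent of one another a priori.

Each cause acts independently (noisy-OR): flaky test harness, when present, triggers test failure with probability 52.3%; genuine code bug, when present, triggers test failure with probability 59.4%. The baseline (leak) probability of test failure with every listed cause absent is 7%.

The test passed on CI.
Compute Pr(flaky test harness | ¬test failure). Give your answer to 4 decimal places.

Pr(flaky test harness | ¬test failure) ≈ 0.0341

Under noisy-OR, P(test failure | causes) = 1 − (1−0.07)·∏(1−qᵢ) over the active causes.
P(¬test failure) = 0.93×0.931×0.831 + 0.37758×0.931×0.169 + 0.44361×0.069×0.831 + 0.180106×0.069×0.169 = 0.719505 + 0.059408 + 0.025436 + 0.002100 = 0.806449
Of this, 0.027536 comes from 0.025436 + 0.002100 (the flaky test harness=true cases).
P(flaky test harness | ¬test failure) = 0.027536 / 0.806449 ≈ 0.0341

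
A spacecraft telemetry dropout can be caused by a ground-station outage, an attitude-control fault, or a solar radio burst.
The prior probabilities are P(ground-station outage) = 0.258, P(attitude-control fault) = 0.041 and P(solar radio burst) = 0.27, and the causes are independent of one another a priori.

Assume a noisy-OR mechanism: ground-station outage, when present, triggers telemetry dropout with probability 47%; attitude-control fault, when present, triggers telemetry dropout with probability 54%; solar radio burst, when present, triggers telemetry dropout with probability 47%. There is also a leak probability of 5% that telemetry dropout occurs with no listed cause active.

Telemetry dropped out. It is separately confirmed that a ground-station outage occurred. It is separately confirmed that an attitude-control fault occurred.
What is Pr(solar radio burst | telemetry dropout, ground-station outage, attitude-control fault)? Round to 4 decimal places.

Under noisy-OR, P(telemetry dropout | causes) = 1 − (1−0.05)·∏(1−qᵢ) over the active causes.
By total probability over both values of solar radio burst:
  P(telemetry dropout | ground-station outage, attitude-control fault) = 0.76839*0.73 + 0.877247*0.27
        = 0.560925 + 0.236857 = 0.797782
Configurations with solar radio burst contribute 0.236857, so
  P(solar radio burst | telemetry dropout, ground-station outage, attitude-control fault) = 0.236857 / 0.797782 ≈ 0.2969

Pr(solar radio burst | telemetry dropout, ground-station outage, attitude-control fault) ≈ 0.2969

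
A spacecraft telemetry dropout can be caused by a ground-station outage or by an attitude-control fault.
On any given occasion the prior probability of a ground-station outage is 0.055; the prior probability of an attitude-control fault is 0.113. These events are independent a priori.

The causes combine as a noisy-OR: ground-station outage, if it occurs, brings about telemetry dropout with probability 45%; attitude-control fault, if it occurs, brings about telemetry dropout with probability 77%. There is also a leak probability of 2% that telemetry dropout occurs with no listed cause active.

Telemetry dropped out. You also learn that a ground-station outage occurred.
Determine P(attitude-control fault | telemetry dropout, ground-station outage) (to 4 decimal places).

Under noisy-OR, P(telemetry dropout | causes) = 1 − (1−0.02)·∏(1−qᵢ) over the active causes.
For the numerator, keep only attitude-control fault=true terms: 0.87603×0.113 = 0.098991
The normalizing constant is 0.461×0.887 + 0.87603×0.113 = 0.507898
Posterior = 0.098991 / 0.507898 ≈ 0.1949

P(attitude-control fault | telemetry dropout, ground-station outage) ≈ 0.1949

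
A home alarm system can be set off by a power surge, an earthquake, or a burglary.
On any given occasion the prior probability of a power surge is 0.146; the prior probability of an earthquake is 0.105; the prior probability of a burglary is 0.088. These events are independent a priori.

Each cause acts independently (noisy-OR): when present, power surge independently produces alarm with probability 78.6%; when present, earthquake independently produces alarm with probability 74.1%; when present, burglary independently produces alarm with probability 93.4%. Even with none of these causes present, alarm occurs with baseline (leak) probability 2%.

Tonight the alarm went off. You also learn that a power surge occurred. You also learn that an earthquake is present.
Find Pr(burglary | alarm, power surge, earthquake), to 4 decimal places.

Pr(burglary | alarm, power surge, earthquake) ≈ 0.0923

Under noisy-OR, P(alarm | causes) = 1 − (1−0.02)·∏(1−qᵢ) over the active causes.
For the numerator, keep only burglary=true terms: 0.996415×0.088 = 0.087685
Denominator P(alarm | power surge, earthquake): 0.945683×0.912 + 0.996415×0.088 = 0.950148
P(burglary | alarm, power surge, earthquake) = 0.087685/0.950148 ≈ 0.0923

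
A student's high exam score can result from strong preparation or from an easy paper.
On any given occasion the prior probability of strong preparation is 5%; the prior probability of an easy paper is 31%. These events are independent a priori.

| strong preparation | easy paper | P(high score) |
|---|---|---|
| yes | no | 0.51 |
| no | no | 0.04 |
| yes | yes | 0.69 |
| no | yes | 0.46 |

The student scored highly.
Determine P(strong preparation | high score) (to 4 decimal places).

P(high score) = 0.04×0.95×0.69 + 0.46×0.95×0.31 + 0.51×0.05×0.69 + 0.69×0.05×0.31 = 0.026220 + 0.135470 + 0.017595 + 0.010695 = 0.189980
Of this, 0.028290 comes from 0.017595 + 0.010695 (the strong preparation=true cases).
Hence the posterior is 0.028290/0.189980 ≈ 0.1489.

P(strong preparation | high score) ≈ 0.1489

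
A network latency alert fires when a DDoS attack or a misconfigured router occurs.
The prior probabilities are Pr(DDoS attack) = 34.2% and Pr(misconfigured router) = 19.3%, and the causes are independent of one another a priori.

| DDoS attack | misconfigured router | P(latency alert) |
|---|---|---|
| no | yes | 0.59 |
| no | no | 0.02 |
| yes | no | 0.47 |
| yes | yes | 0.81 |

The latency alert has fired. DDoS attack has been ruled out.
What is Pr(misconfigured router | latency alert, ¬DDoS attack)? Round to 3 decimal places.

Pr(misconfigured router | latency alert, ¬DDoS attack) ≈ 0.876

P(latency alert | ¬DDoS attack) = 0.02×0.807 + 0.59×0.193 = 0.016140 + 0.113870 = 0.130010
The misconfigured router-present share is 0.59×0.193 = 0.113870.
Hence the posterior is 0.113870/0.130010 ≈ 0.876.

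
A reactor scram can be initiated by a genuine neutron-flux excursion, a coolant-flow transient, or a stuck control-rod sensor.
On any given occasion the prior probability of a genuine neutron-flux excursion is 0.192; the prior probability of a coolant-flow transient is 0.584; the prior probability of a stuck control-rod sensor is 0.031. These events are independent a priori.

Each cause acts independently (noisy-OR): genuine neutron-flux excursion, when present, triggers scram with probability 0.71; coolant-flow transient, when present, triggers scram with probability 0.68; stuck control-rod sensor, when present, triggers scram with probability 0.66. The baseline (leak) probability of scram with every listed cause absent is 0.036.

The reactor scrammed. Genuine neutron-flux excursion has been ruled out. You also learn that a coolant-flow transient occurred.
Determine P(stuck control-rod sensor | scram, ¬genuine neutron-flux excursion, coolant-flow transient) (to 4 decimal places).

Under noisy-OR, P(scram | causes) = 1 − (1−0.036)·∏(1−qᵢ) over the active causes.
By total probability over both values of stuck control-rod sensor:
  P(scram | ¬genuine neutron-flux excursion, coolant-flow transient) = 0.69152*0.969 + 0.895117*0.031
        = 0.670083 + 0.027749 = 0.697832
Keeping only the stuck control-rod sensor-present terms gives 0.027749, so
  P(stuck control-rod sensor | scram, ¬genuine neutron-flux excursion, coolant-flow transient) = 0.027749 / 0.697832 ≈ 0.0398

P(stuck control-rod sensor | scram, ¬genuine neutron-flux excursion, coolant-flow transient) ≈ 0.0398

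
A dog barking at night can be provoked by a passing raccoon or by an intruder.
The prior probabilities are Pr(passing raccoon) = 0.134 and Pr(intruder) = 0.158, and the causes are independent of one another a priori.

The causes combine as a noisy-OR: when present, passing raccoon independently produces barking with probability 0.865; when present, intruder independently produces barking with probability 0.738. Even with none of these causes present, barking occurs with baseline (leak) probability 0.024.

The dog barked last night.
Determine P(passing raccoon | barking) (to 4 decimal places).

Under noisy-OR, P(barking | causes) = 1 − (1−0.024)·∏(1−qᵢ) over the active causes.
Sum P(barking|·) weighted by the priors over the 4 (passing raccoon, intruder) configurations:
  P(barking) = 0.024*0.866*0.842 + 0.744288*0.866*0.158 + 0.86824*0.134*0.842 + 0.965479*0.134*0.158
        = 0.017500 + 0.101839 + 0.097962 + 0.020441 = 0.237742
Configurations with passing raccoon contribute 0.118403, so
  P(passing raccoon | barking) = 0.118403 / 0.237742 ≈ 0.4980

P(passing raccoon | barking) ≈ 0.4980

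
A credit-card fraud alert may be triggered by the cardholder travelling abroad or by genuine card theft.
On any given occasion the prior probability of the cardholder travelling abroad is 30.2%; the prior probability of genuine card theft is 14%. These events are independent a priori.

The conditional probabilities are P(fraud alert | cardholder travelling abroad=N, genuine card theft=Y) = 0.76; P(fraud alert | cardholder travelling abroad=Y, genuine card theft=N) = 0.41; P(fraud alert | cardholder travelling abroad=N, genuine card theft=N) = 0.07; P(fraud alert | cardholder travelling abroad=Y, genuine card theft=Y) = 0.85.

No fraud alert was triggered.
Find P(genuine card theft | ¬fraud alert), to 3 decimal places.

P(genuine card theft | ¬fraud alert) ≈ 0.040

Weight on genuine card theft=true, given the evidence: 0.023453 + 0.006342 = 0.029795
The normalizing constant is 0.93·0.698·0.86 + 0.24·0.698·0.14 + 0.59·0.302·0.86 + 0.15·0.302·0.14 = 0.741290
P(genuine card theft | ¬fraud alert) = 0.029795/0.741290 ≈ 0.040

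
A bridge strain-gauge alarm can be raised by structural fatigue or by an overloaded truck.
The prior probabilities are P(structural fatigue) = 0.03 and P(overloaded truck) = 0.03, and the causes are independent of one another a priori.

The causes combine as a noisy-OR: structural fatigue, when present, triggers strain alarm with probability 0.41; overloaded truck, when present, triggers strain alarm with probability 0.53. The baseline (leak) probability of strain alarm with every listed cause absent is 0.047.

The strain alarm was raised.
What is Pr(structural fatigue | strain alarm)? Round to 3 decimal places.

Pr(structural fatigue | strain alarm) ≈ 0.182

Under noisy-OR, P(strain alarm | causes) = 1 − (1−0.047)·∏(1−qᵢ) over the active causes.
P(strain alarm) = 0.047×0.97×0.97 + 0.55209×0.97×0.03 + 0.43773×0.03×0.97 + 0.735733×0.03×0.03 = 0.044222 + 0.016066 + 0.012738 + 0.000662 = 0.073688
Of this, 0.013400 comes from 0.012738 + 0.000662 (the structural fatigue=true cases).
So P(structural fatigue | strain alarm) = 0.013400/0.073688 ≈ 0.182.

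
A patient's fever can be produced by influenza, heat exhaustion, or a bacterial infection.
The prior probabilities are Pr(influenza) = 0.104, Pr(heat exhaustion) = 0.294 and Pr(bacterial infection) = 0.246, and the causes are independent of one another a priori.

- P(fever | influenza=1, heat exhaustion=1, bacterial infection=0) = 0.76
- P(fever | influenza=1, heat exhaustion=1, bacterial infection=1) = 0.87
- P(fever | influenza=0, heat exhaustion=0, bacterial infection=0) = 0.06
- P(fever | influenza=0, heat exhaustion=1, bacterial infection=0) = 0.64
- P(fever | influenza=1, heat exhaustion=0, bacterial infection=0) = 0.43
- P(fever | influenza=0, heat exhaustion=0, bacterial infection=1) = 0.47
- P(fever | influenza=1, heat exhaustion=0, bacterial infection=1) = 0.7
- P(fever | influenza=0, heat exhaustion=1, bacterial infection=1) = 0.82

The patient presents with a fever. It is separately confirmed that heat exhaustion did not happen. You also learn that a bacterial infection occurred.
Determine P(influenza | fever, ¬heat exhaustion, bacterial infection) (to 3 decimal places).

P(fever | ¬heat exhaustion, bacterial infection) = 0.47*0.896 + 0.7*0.104 = 0.421120 + 0.072800 = 0.493920
Of this, 0.072800 comes from 0.7*0.104 (the influenza=true cases).
P(influenza | fever, ¬heat exhaustion, bacterial infection) = 0.072800 / 0.493920 ≈ 0.147

P(influenza | fever, ¬heat exhaustion, bacterial infection) ≈ 0.147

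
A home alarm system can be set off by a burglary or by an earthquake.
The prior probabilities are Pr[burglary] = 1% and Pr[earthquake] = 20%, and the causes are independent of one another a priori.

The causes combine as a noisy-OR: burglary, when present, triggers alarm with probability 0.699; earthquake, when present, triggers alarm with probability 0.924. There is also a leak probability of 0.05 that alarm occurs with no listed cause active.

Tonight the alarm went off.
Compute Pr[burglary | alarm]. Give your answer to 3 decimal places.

Pr[burglary | alarm] ≈ 0.033

Under noisy-OR, P(alarm | causes) = 1 − (1−0.05)·∏(1−qᵢ) over the active causes.
Enumerate the 4 (burglary, earthquake) configurations and weight by the priors:
  P(alarm) = 0.05×0.99×0.8 + 0.9278×0.99×0.2 + 0.71405×0.01×0.8 + 0.978268×0.01×0.2
        = 0.039600 + 0.183704 + 0.005712 + 0.001957 = 0.230973
The terms with burglary present sum to 0.007669, so
  P(burglary | alarm) = 0.007669 / 0.230973 ≈ 0.033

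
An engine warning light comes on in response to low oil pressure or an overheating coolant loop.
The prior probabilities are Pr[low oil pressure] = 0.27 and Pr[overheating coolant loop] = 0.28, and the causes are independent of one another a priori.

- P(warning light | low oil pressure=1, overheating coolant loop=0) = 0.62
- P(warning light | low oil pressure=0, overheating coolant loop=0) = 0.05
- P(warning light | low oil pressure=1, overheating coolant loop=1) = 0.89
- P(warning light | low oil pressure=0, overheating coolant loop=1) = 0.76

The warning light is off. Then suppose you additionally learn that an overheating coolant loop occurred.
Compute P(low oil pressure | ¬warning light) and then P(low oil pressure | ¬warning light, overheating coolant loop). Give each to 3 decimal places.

P(low oil pressure | ¬warning light) ≈ 0.130; P(low oil pressure | ¬warning light, overheating coolant loop) ≈ 0.145

Weight on low oil pressure=true, given the evidence: 0.073872 + 0.008316 = 0.082188
Denominator P(¬warning light): 0.95·0.73·0.72 + 0.24·0.73·0.28 + 0.38·0.27·0.72 + 0.11·0.27·0.28 = 0.630564
Posterior = 0.082188 / 0.630564 ≈ 0.130

Now also conditioning on overheating coolant loop=true:
P(¬warning light | overheating coolant loop) = 0.24·0.73 + 0.11·0.27 = 0.175200 + 0.029700 = 0.204900
Restricting to configurations with low oil pressure present: 0.11·0.27 = 0.029700.
So P(low oil pressure | ¬warning light, overheating coolant loop) = 0.029700/0.204900 ≈ 0.145.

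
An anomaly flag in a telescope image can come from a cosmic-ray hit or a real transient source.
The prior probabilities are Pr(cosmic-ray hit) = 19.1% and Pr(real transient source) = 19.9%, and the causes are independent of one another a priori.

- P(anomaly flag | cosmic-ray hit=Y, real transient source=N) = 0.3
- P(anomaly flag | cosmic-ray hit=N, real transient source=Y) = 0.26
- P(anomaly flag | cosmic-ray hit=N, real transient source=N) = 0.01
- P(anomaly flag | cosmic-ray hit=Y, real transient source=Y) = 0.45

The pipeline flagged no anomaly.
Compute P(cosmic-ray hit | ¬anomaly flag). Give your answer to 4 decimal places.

P(cosmic-ray hit | ¬anomaly flag) ≈ 0.1440

P(¬anomaly flag) = 0.99·0.809·0.801 + 0.74·0.809·0.199 + 0.7·0.191·0.801 + 0.55·0.191·0.199 = 0.641529 + 0.119133 + 0.107094 + 0.020905 = 0.888661
Of this, 0.127999 comes from 0.107094 + 0.020905 (the cosmic-ray hit=true cases).
So P(cosmic-ray hit | ¬anomaly flag) = 0.127999/0.888661 ≈ 0.1440.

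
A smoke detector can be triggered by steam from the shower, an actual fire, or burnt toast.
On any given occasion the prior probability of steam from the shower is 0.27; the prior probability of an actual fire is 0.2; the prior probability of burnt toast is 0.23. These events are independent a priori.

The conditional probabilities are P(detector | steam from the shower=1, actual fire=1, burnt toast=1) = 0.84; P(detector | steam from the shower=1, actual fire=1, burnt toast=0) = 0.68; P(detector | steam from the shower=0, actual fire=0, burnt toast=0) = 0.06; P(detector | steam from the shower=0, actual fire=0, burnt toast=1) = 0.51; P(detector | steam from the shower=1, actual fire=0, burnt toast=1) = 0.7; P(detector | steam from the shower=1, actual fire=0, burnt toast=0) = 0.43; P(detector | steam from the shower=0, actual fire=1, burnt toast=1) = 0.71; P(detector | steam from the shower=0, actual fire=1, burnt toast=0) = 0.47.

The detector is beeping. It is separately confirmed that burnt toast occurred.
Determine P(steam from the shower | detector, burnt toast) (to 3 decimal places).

P(steam from the shower | detector, burnt toast) ≈ 0.329

P(detector | burnt toast) = 0.51·0.73·0.8 + 0.71·0.73·0.2 + 0.7·0.27·0.8 + 0.84·0.27·0.2 = 0.297840 + 0.103660 + 0.151200 + 0.045360 = 0.598060
Restricting to configurations with steam from the shower present: 0.151200 + 0.045360 = 0.196560.
P(steam from the shower | detector, burnt toast) = 0.196560 / 0.598060 ≈ 0.329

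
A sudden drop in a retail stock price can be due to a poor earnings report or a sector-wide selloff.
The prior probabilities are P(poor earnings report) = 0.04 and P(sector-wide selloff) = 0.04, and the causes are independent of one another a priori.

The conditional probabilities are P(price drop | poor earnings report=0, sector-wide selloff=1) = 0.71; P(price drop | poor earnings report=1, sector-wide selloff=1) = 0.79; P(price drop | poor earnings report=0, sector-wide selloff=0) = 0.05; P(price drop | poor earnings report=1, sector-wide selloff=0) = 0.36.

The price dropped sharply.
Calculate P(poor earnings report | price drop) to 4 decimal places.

Sum P(price drop|·) weighted by the priors over the 4 (poor earnings report, sector-wide selloff) configurations:
  P(price drop) = 0.05·0.96·0.96 + 0.71·0.96·0.04 + 0.36·0.04·0.96 + 0.79·0.04·0.04
        = 0.046080 + 0.027264 + 0.013824 + 0.001264 = 0.088432
The terms with poor earnings report present sum to 0.015088, so
  P(poor earnings report | price drop) = 0.015088 / 0.088432 ≈ 0.1706

P(poor earnings report | price drop) ≈ 0.1706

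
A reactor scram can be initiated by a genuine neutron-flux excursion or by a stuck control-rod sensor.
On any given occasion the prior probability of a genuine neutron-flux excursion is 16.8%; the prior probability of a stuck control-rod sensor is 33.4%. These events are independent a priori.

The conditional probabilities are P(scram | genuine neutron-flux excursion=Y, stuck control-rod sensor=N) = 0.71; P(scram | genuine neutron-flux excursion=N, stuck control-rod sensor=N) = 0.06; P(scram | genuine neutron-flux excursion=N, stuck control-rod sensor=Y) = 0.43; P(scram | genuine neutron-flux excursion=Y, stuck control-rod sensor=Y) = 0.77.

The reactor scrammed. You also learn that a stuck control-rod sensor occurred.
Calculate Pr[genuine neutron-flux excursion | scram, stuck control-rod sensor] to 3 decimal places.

Enumerate both values of genuine neutron-flux excursion and weight by the priors:
  P(scram | stuck control-rod sensor) = 0.43·0.832 + 0.77·0.168
        = 0.357760 + 0.129360 = 0.487120
Keeping only the genuine neutron-flux excursion-present terms gives 0.129360, so
  P(genuine neutron-flux excursion | scram, stuck control-rod sensor) = 0.129360 / 0.487120 ≈ 0.266

Pr[genuine neutron-flux excursion | scram, stuck control-rod sensor] ≈ 0.266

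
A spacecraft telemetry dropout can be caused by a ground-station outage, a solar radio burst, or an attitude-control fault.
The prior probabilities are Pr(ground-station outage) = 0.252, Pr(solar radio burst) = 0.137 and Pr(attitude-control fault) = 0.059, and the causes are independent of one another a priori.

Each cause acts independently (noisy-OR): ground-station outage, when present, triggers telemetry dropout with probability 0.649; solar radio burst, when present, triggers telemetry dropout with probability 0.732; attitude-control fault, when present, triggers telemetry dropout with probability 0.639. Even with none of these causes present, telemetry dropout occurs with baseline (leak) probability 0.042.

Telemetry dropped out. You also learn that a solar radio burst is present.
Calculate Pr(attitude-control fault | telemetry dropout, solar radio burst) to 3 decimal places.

Pr(attitude-control fault | telemetry dropout, solar radio burst) ≈ 0.069

Under noisy-OR, P(telemetry dropout | causes) = 1 − (1−0.042)·∏(1−qᵢ) over the active causes.
Enumerate the 4 (ground-station outage, attitude-control fault) configurations and weight by the priors:
  P(telemetry dropout | solar radio burst) = 0.743256×0.748×0.941 + 0.907315×0.748×0.059 + 0.909883×0.252×0.941 + 0.967468×0.252×0.059
        = 0.523154 + 0.040042 + 0.215762 + 0.014384 = 0.793342
The terms with attitude-control fault present sum to 0.054426, so
  P(attitude-control fault | telemetry dropout, solar radio burst) = 0.054426 / 0.793342 ≈ 0.069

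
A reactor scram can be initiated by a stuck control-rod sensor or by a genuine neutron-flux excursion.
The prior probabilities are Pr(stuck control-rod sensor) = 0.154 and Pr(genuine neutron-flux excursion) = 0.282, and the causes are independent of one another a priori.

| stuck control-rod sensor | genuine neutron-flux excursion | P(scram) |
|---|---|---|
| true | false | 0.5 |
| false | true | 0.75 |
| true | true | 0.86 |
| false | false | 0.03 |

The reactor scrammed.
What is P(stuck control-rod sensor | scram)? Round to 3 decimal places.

P(stuck control-rod sensor | scram) ≈ 0.320

Weight on stuck control-rod sensor=true, given the evidence: 0.055286 + 0.037348 = 0.092634
Denominator P(scram): 0.03·0.846·0.718 + 0.75·0.846·0.282 + 0.5·0.154·0.718 + 0.86·0.154·0.282 = 0.289786
P(stuck control-rod sensor | scram) = 0.092634/0.289786 ≈ 0.320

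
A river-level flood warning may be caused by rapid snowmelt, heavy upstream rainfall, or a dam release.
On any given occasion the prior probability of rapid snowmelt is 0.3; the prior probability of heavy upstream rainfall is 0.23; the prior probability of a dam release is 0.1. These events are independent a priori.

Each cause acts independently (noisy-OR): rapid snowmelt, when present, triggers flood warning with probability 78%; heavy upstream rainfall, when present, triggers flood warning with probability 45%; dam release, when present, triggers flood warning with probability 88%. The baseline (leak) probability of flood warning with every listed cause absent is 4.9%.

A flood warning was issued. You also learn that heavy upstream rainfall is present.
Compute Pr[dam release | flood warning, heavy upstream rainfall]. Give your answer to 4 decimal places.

Under noisy-OR, P(flood warning | causes) = 1 − (1−0.049)·∏(1−qᵢ) over the active causes.
Weight on dam release=true, given the evidence: 0.065606 + 0.029586 = 0.095192
Denominator P(flood warning | heavy upstream rainfall): 0.47695×0.7×0.9 + 0.937234×0.7×0.1 + 0.884929×0.3×0.9 + 0.986191×0.3×0.1 = 0.634601
Posterior = 0.095192 / 0.634601 ≈ 0.1500

Pr[dam release | flood warning, heavy upstream rainfall] ≈ 0.1500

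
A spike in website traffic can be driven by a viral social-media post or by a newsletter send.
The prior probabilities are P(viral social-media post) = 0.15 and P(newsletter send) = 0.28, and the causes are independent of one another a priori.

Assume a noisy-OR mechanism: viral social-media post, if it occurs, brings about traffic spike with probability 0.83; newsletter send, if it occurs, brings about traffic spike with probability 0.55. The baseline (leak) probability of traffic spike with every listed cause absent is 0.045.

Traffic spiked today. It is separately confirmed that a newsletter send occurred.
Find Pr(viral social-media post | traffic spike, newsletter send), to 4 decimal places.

Pr(viral social-media post | traffic spike, newsletter send) ≈ 0.2229

Under noisy-OR, P(traffic spike | causes) = 1 − (1−0.045)·∏(1−qᵢ) over the active causes.
Weight on viral social-media post=true, given the evidence: 0.926943*0.15 = 0.139041
The normalizing constant is 0.57025*0.85 + 0.926943*0.15 = 0.623753
Posterior = 0.139041 / 0.623753 ≈ 0.2229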